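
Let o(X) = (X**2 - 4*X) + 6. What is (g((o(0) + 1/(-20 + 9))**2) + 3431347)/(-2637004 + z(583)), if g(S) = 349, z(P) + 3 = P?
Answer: -428962/329553 ≈ -1.3016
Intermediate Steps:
o(X) = 6 + X**2 - 4*X
z(P) = -3 + P
(g((o(0) + 1/(-20 + 9))**2) + 3431347)/(-2637004 + z(583)) = (349 + 3431347)/(-2637004 + (-3 + 583)) = 3431696/(-2637004 + 580) = 3431696/(-2636424) = 3431696*(-1/2636424) = -428962/329553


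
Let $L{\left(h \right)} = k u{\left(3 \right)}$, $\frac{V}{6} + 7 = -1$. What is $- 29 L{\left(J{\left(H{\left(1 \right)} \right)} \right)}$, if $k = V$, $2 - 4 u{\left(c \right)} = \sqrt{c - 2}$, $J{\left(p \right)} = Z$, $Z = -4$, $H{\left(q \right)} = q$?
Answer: $348$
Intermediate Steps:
$J{\left(p \right)} = -4$
$V = -48$ ($V = -42 + 6 \left(-1\right) = -42 - 6 = -48$)
$u{\left(c \right)} = \frac{1}{2} - \frac{\sqrt{-2 + c}}{4}$ ($u{\left(c \right)} = \frac{1}{2} - \frac{\sqrt{c - 2}}{4} = \frac{1}{2} - \frac{\sqrt{-2 + c}}{4}$)
$k = -48$
$L{\left(h \right)} = -12$ ($L{\left(h \right)} = - 48 \left(\frac{1}{2} - \frac{\sqrt{-2 + 3}}{4}\right) = - 48 \left(\frac{1}{2} - \frac{\sqrt{1}}{4}\right) = - 48 \left(\frac{1}{2} - \frac{1}{4}\right) = \left(-48\right) \frac{1}{4} = -12$)
$- 29 L{\left(J{\left(H{\left(1 \right)} \right)} \right)} = \left(-29\right) \left(-12\right) = 348$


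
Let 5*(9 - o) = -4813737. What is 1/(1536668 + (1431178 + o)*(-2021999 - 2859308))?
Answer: -5/58427636037964 ≈ -8.5576e-14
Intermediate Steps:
o = 4813782/5 (o = 9 - 1/5*(-4813737) = 9 + 4813737/5 = 4813782/5 ≈ 9.6276e+5)
1/(1536668 + (1431178 + o)*(-2021999 - 2859308)) = 1/(1536668 + (1431178 + 4813782/5)*(-2021999 - 2859308)) = 1/(1536668 + (11969672/5)*(-4881307)) = 1/(1536668 - 58427643721304/5) = 1/(-58427636037964/5) = -5/58427636037964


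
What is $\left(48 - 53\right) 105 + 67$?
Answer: $-458$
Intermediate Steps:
$\left(48 - 53\right) 105 + 67 = \left(-5\right) 105 + 67 = -525 + 67 = -458$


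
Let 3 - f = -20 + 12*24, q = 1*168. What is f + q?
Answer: -97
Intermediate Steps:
q = 168
f = -265 (f = 3 - (-20 + 12*24) = 3 - (-20 + 288) = 3 - 1*268 = 3 - 268 = -265)
f + q = -265 + 168 = -97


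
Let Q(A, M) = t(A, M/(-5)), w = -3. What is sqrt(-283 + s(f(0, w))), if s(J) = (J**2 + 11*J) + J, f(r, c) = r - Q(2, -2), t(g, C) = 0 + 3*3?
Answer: I*sqrt(310) ≈ 17.607*I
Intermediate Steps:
t(g, C) = 9 (t(g, C) = 0 + 9 = 9)
Q(A, M) = 9
f(r, c) = -9 + r (f(r, c) = r - 1*9 = r - 9 = -9 + r)
s(J) = J**2 + 12*J
sqrt(-283 + s(f(0, w))) = sqrt(-283 + (-9 + 0)*(12 + (-9 + 0))) = sqrt(-283 - 9*(12 - 9)) = sqrt(-283 - 9*3) = sqrt(-283 - 27) = sqrt(-310) = I*sqrt(310)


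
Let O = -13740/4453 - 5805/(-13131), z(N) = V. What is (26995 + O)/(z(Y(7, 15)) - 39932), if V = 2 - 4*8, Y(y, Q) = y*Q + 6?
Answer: -87683684945/129815098387 ≈ -0.67545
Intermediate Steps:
Y(y, Q) = 6 + Q*y (Y(y, Q) = Q*y + 6 = 6 + Q*y)
V = -30 (V = 2 - 32 = -30)
z(N) = -30
O = -17174475/6496927 (O = -13740*1/4453 - 5805*(-1/13131) = -13740/4453 + 645/1459 = -17174475/6496927 ≈ -2.6435)
(26995 + O)/(z(Y(7, 15)) - 39932) = (26995 - 17174475/6496927)/(-30 - 39932) = (175367369890/6496927)/(-39962) = (175367369890/6496927)*(-1/39962) = -87683684945/129815098387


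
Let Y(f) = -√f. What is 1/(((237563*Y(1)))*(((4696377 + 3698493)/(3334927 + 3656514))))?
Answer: -6991441/1994310501810 ≈ -3.5057e-6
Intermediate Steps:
1/(((237563*Y(1)))*(((4696377 + 3698493)/(3334927 + 3656514)))) = 1/(((237563*(-√1)))*(((4696377 + 3698493)/(3334927 + 3656514)))) = 1/(((237563*(-1*1)))*((8394870/6991441))) = 1/(((237563*(-1)))*((8394870*(1/6991441)))) = 1/((-237563)*(8394870/6991441)) = -1/237563*6991441/8394870 = -6991441/1994310501810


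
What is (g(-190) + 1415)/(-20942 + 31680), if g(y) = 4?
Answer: 1419/10738 ≈ 0.13215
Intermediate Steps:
(g(-190) + 1415)/(-20942 + 31680) = (4 + 1415)/(-20942 + 31680) = 1419/10738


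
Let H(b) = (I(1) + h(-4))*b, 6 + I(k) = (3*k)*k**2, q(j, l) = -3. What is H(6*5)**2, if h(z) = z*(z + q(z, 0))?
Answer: 562500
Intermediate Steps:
I(k) = -6 + 3*k**3 (I(k) = -6 + (3*k)*k**2 = -6 + 3*k**3)
h(z) = z*(-3 + z) (h(z) = z*(z - 3) = z*(-3 + z))
H(b) = 25*b (H(b) = ((-6 + 3*1**3) - 4*(-3 - 4))*b = ((-6 + 3*1) - 4*(-7))*b = ((-6 + 3) + 28)*b = (-3 + 28)*b = 25*b)
H(6*5)**2 = (25*(6*5))**2 = (25*30)**2 = 750**2 = 562500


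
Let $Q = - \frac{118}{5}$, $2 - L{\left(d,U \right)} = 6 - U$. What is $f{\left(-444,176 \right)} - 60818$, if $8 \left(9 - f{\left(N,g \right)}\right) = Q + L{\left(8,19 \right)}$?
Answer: $- \frac{2432317}{40} \approx -60808.0$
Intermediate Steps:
$L{\left(d,U \right)} = -4 + U$ ($L{\left(d,U \right)} = 2 - \left(6 - U\right) = 2 + \left(-6 + U\right) = -4 + U$)
$Q = - \frac{118}{5}$ ($Q = \left(-118\right) \frac{1}{5} = - \frac{118}{5} \approx -23.6$)
$f{\left(N,g \right)} = \frac{403}{40}$ ($f{\left(N,g \right)} = 9 - \frac{- \frac{118}{5} + \left(-4 + 19\right)}{8} = 9 - \frac{- \frac{118}{5} + 15}{8} = 9 - - \frac{43}{40} = 9 + \frac{43}{40} = \frac{403}{40}$)
$f{\left(-444,176 \right)} - 60818 = \frac{403}{40} - 60818 = - \frac{2432317}{40}$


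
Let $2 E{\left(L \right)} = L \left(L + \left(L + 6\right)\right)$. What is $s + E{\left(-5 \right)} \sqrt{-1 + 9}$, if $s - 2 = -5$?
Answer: $-3 + 20 \sqrt{2} \approx 25.284$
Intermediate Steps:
$s = -3$ ($s = 2 - 5 = -3$)
$E{\left(L \right)} = \frac{L \left(6 + 2 L\right)}{2}$ ($E{\left(L \right)} = \frac{L \left(L + \left(L + 6\right)\right)}{2} = \frac{L \left(L + \left(6 + L\right)\right)}{2} = \frac{L \left(6 + 2 L\right)}{2}$)
$s + E{\left(-5 \right)} \sqrt{-1 + 9} = -3 + - 5 \left(3 - 5\right) \sqrt{-1 + 9} = -3 + \left(-5\right) \left(-2\right) \sqrt{8} = -3 + 10 \cdot 2 \sqrt{2} = -3 + 20 \sqrt{2}$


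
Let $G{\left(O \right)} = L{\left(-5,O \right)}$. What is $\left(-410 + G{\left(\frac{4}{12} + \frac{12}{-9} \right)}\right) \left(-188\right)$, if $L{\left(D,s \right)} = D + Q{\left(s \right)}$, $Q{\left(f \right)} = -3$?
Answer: $78584$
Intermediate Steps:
$L{\left(D,s \right)} = -3 + D$ ($L{\left(D,s \right)} = D - 3 = -3 + D$)
$G{\left(O \right)} = -8$ ($G{\left(O \right)} = -3 - 5 = -8$)
$\left(-410 + G{\left(\frac{4}{12} + \frac{12}{-9} \right)}\right) \left(-188\right) = \left(-410 - 8\right) \left(-188\right) = \left(-418\right) \left(-188\right) = 78584$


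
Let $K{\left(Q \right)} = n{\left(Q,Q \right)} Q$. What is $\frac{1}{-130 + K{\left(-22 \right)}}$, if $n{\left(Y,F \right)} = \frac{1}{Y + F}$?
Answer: $- \frac{2}{259} \approx -0.007722$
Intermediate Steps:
$n{\left(Y,F \right)} = \frac{1}{F + Y}$
$K{\left(Q \right)} = \frac{1}{2}$ ($K{\left(Q \right)} = \frac{Q}{Q + Q} = \frac{Q}{2 Q} = \frac{1}{2 Q} Q = \frac{1}{2}$)
$\frac{1}{-130 + K{\left(-22 \right)}} = \frac{1}{-130 + \frac{1}{2}} = \frac{1}{- \frac{259}{2}} = - \frac{2}{259}$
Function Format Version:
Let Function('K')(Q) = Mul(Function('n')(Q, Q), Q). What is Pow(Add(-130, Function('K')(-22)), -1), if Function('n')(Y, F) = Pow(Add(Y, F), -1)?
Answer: Rational(-2, 259) ≈ -0.0077220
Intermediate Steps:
Function('n')(Y, F) = Pow(Add(F, Y), -1)
Function('K')(Q) = Rational(1, 2) (Function('K')(Q) = Mul(Pow(Add(Q, Q), -1), Q) = Mul(Pow(Mul(2, Q), -1), Q) = Mul(Mul(Rational(1, 2), Pow(Q, -1)), Q) = Rational(1, 2))
Pow(Add(-130, Function('K')(-22)), -1) = Pow(Add(-130, Rational(1, 2)), -1) = Pow(Rational(-259, 2), -1) = Rational(-2, 259)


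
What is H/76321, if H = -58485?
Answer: -8355/10903 ≈ -0.76630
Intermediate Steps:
H/76321 = -58485/76321 = -58485*1/76321 = -8355/10903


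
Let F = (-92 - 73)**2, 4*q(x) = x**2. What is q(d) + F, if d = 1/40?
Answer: 174240001/6400 ≈ 27225.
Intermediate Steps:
d = 1/40 ≈ 0.025000
q(x) = x**2/4
F = 27225 (F = (-165)**2 = 27225)
q(d) + F = (1/40)**2/4 + 27225 = (1/4)*(1/1600) + 27225 = 1/6400 + 27225 = 174240001/6400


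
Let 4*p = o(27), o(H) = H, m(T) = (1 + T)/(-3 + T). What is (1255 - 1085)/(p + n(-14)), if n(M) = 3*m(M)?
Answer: 2312/123 ≈ 18.797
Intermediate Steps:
m(T) = (1 + T)/(-3 + T)
p = 27/4 (p = (1/4)*27 = 27/4 ≈ 6.7500)
n(M) = 3*(1 + M)/(-3 + M) (n(M) = 3*((1 + M)/(-3 + M)) = 3*(1 + M)/(-3 + M))
(1255 - 1085)/(p + n(-14)) = (1255 - 1085)/(27/4 + 3*(1 - 14)/(-3 - 14)) = 170/(27/4 + 3*(-13)/(-17)) = 170/(27/4 + 3*(-1/17)*(-13)) = 170/(27/4 + 39/17) = 170/(615/68) = (68/615)*170 = 2312/123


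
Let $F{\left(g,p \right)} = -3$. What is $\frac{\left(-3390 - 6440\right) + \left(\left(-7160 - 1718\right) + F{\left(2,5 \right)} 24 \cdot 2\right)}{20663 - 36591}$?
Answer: $\frac{4713}{3982} \approx 1.1836$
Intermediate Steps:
$\frac{\left(-3390 - 6440\right) + \left(\left(-7160 - 1718\right) + F{\left(2,5 \right)} 24 \cdot 2\right)}{20663 - 36591} = \frac{\left(-3390 - 6440\right) + \left(\left(-7160 - 1718\right) + \left(-3\right) 24 \cdot 2\right)}{20663 - 36591} = \frac{-9830 - 9022}{-15928} = \left(-9830 - 9022\right) \left(- \frac{1}{15928}\right) = \left(-18852\right) \left(- \frac{1}{15928}\right) = \frac{4713}{3982}$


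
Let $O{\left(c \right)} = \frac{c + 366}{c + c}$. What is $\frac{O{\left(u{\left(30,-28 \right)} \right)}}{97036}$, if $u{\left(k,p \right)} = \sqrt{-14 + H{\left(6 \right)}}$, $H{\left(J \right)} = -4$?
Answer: $\frac{1}{194072} - \frac{61 i \sqrt{2}}{194072} \approx 5.1527 \cdot 10^{-6} - 0.00044451 i$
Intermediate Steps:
$u{\left(k,p \right)} = 3 i \sqrt{2}$ ($u{\left(k,p \right)} = \sqrt{-14 - 4} = \sqrt{-18} = 3 i \sqrt{2}$)
$O{\left(c \right)} = \frac{366 + c}{2 c}$
$\frac{O{\left(u{\left(30,-28 \right)} \right)}}{97036} = \frac{\frac{1}{2} \frac{1}{3 i \sqrt{2}} \left(366 + 3 i \sqrt{2}\right)}{97036} = \frac{- \frac{i \sqrt{2}}{6} \left(366 + 3 i \sqrt{2}\right)}{2} \cdot \frac{1}{97036} = - \frac{i \sqrt{2} \left(366 + 3 i \sqrt{2}\right)}{12} \cdot \frac{1}{97036} = - \frac{i \sqrt{2} \left(366 + 3 i \sqrt{2}\right)}{1164432}$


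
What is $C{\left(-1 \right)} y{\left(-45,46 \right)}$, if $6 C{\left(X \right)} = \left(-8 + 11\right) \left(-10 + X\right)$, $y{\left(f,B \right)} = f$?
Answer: $\frac{495}{2} \approx 247.5$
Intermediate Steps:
$C{\left(X \right)} = -5 + \frac{X}{2}$ ($C{\left(X \right)} = \frac{\left(-8 + 11\right) \left(-10 + X\right)}{6} = \frac{3 \left(-10 + X\right)}{6} = \frac{-30 + 3 X}{6} = -5 + \frac{X}{2}$)
$C{\left(-1 \right)} y{\left(-45,46 \right)} = \left(-5 + \frac{1}{2} \left(-1\right)\right) \left(-45\right) = \left(-5 - \frac{1}{2}\right) \left(-45\right) = \left(- \frac{11}{2}\right) \left(-45\right) = \frac{495}{2}$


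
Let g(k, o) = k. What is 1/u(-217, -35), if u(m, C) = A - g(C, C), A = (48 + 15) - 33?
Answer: 1/65 ≈ 0.015385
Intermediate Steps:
A = 30 (A = 63 - 33 = 30)
u(m, C) = 30 - C
1/u(-217, -35) = 1/(30 - 1*(-35)) = 1/(30 + 35) = 1/65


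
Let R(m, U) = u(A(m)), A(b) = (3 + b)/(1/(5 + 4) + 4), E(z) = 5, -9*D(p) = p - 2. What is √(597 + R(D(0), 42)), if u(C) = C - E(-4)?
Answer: 3*√90169/37 ≈ 24.347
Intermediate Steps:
D(p) = 2/9 - p/9 (D(p) = -(p - 2)/9 = -(-2 + p)/9 = 2/9 - p/9)
A(b) = 27/37 + 9*b/37 (A(b) = (3 + b)/(1/9 + 4) = (3 + b)/(⅑ + 4) = (3 + b)/(37/9) = (3 + b)*(9/37) = 27/37 + 9*b/37)
u(C) = -5 + C (u(C) = C - 1*5 = C - 5 = -5 + C)
R(m, U) = -158/37 + 9*m/37 (R(m, U) = -5 + (27/37 + 9*m/37) = -158/37 + 9*m/37)
√(597 + R(D(0), 42)) = √(597 + (-158/37 + 9*(2/9 - ⅑*0)/37)) = √(597 + (-158/37 + 9*(2/9 + 0)/37)) = √(597 + (-158/37 + (9/37)*(2/9))) = √(597 + (-158/37 + 2/37)) = √(597 - 156/37) = √(21933/37) = 3*√90169/37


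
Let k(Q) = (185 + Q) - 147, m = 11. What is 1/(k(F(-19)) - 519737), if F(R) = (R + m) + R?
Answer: -1/519726 ≈ -1.9241e-6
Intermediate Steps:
F(R) = 11 + 2*R (F(R) = (R + 11) + R = (11 + R) + R = 11 + 2*R)
k(Q) = 38 + Q
1/(k(F(-19)) - 519737) = 1/((38 + (11 + 2*(-19))) - 519737) = 1/((38 + (11 - 38)) - 519737) = 1/((38 - 27) - 519737) = 1/(11 - 519737) = 1/(-519726) = -1/519726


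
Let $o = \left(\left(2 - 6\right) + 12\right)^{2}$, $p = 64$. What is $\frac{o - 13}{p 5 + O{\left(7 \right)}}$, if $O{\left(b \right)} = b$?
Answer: $\frac{17}{109} \approx 0.15596$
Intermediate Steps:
$o = 64$ ($o = \left(\left(2 - 6\right) + 12\right)^{2} = \left(-4 + 12\right)^{2} = 8^{2} = 64$)
$\frac{o - 13}{p 5 + O{\left(7 \right)}} = \frac{64 - 13}{64 \cdot 5 + 7} = \frac{51}{320 + 7} = \frac{51}{327} = 51 \cdot \frac{1}{327} = \frac{17}{109}$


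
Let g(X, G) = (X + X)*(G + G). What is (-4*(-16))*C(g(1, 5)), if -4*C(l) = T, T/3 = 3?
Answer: -144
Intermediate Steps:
g(X, G) = 4*G*X (g(X, G) = (2*X)*(2*G) = 4*G*X)
T = 9 (T = 3*3 = 9)
C(l) = -9/4 (C(l) = -¼*9 = -9/4)
(-4*(-16))*C(g(1, 5)) = -4*(-16)*(-9/4) = 64*(-9/4) = -144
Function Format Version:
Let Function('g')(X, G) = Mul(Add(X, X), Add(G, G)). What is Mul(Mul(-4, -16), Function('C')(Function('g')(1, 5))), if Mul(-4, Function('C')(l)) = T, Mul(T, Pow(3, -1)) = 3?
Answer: -144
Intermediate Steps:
Function('g')(X, G) = Mul(4, G, X) (Function('g')(X, G) = Mul(Mul(2, X), Mul(2, G)) = Mul(4, G, X))
T = 9 (T = Mul(3, 3) = 9)
Function('C')(l) = Rational(-9, 4) (Function('C')(l) = Mul(Rational(-1, 4), 9) = Rational(-9, 4))
Mul(Mul(-4, -16), Function('C')(Function('g')(1, 5))) = Mul(Mul(-4, -16), Rational(-9, 4)) = Mul(64, Rational(-9, 4)) = -144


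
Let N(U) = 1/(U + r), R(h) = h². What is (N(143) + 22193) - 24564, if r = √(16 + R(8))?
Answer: -48294756/20369 - 4*√5/20369 ≈ -2371.0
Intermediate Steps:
r = 4*√5 (r = √(16 + 8²) = √(16 + 64) = √80 = 4*√5 ≈ 8.9443)
N(U) = 1/(U + 4*√5)
(N(143) + 22193) - 24564 = (1/(143 + 4*√5) + 22193) - 24564 = (22193 + 1/(143 + 4*√5)) - 24564 = -2371 + 1/(143 + 4*√5)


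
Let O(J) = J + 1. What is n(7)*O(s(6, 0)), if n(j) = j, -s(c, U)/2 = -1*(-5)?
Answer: -63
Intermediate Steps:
s(c, U) = -10 (s(c, U) = -(-2)*(-5) = -2*5 = -10)
O(J) = 1 + J
n(7)*O(s(6, 0)) = 7*(1 - 10) = 7*(-9) = -63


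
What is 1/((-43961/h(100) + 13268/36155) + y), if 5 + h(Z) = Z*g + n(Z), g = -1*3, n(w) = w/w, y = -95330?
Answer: -10991120/1046190026173 ≈ -1.0506e-5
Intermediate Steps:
n(w) = 1
g = -3
h(Z) = -4 - 3*Z (h(Z) = -5 + (Z*(-3) + 1) = -5 + (-3*Z + 1) = -5 + (1 - 3*Z) = -4 - 3*Z)
1/((-43961/h(100) + 13268/36155) + y) = 1/((-43961/(-4 - 3*100) + 13268/36155) - 95330) = 1/((-43961/(-4 - 300) + 13268*(1/36155)) - 95330) = 1/((-43961/(-304) + 13268/36155) - 95330) = 1/((-43961*(-1/304) + 13268/36155) - 95330) = 1/((43961/304 + 13268/36155) - 95330) = 1/(1593443427/10991120 - 95330) = 1/(-1046190026173/10991120) = -10991120/1046190026173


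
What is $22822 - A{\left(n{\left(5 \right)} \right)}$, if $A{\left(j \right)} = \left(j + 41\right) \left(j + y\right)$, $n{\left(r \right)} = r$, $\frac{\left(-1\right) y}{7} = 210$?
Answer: $90212$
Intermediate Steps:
$y = -1470$ ($y = \left(-7\right) 210 = -1470$)
$A{\left(j \right)} = \left(-1470 + j\right) \left(41 + j\right)$ ($A{\left(j \right)} = \left(j + 41\right) \left(j - 1470\right) = \left(41 + j\right) \left(-1470 + j\right) = \left(-1470 + j\right) \left(41 + j\right)$)
$22822 - A{\left(n{\left(5 \right)} \right)} = 22822 - \left(-60270 + 5^{2} - 7145\right) = 22822 - \left(-60270 + 25 - 7145\right) = 22822 - -67390 = 22822 + 67390 = 90212$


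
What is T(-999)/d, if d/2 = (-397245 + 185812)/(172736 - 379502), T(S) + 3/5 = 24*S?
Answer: -12393864189/1057165 ≈ -11724.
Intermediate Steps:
T(S) = -⅗ + 24*S
d = 211433/103383 (d = 2*((-397245 + 185812)/(172736 - 379502)) = 2*(-211433/(-206766)) = 2*(-211433*(-1/206766)) = 2*(211433/206766) = 211433/103383 ≈ 2.0451)
T(-999)/d = (-⅗ + 24*(-999))/(211433/103383) = (-⅗ - 23976)*(103383/211433) = -119883/5*103383/211433 = -12393864189/1057165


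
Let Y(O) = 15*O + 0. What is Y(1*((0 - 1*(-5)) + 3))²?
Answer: 14400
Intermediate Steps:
Y(O) = 15*O
Y(1*((0 - 1*(-5)) + 3))² = (15*(1*((0 - 1*(-5)) + 3)))² = (15*(1*((0 + 5) + 3)))² = (15*(1*(5 + 3)))² = (15*(1*8))² = (15*8)² = 120² = 14400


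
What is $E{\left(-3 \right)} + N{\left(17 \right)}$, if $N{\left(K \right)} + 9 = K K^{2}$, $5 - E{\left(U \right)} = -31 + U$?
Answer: $4943$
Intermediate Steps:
$E{\left(U \right)} = 36 - U$ ($E{\left(U \right)} = 5 - \left(-31 + U\right) = 36 - U$)
$N{\left(K \right)} = -9 + K^{3}$ ($N{\left(K \right)} = -9 + K K^{2} = -9 + K^{3}$)
$E{\left(-3 \right)} + N{\left(17 \right)} = \left(36 - -3\right) - \left(9 - 17^{3}\right) = \left(36 + 3\right) + \left(-9 + 4913\right) = 39 + 4904 = 4943$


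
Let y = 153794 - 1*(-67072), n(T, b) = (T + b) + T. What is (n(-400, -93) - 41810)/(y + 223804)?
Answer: -42703/444670 ≈ -0.096033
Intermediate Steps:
n(T, b) = b + 2*T
y = 220866 (y = 153794 + 67072 = 220866)
(n(-400, -93) - 41810)/(y + 223804) = ((-93 + 2*(-400)) - 41810)/(220866 + 223804) = ((-93 - 800) - 41810)/444670 = (-893 - 41810)*(1/444670) = -42703*1/444670 = -42703/444670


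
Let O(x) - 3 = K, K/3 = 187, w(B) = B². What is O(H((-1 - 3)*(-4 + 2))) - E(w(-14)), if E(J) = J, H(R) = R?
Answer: 368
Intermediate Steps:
K = 561 (K = 3*187 = 561)
O(x) = 564 (O(x) = 3 + 561 = 564)
O(H((-1 - 3)*(-4 + 2))) - E(w(-14)) = 564 - 1*(-14)² = 564 - 1*196 = 564 - 196 = 368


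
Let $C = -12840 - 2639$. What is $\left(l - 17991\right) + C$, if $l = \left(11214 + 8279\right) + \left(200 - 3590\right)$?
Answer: $-17367$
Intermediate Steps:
$C = -15479$ ($C = -12840 - 2639 = -15479$)
$l = 16103$ ($l = 19493 - 3390 = 16103$)
$\left(l - 17991\right) + C = \left(16103 - 17991\right) - 15479 = -1888 - 15479 = -17367$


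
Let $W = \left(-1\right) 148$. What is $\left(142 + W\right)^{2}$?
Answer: $36$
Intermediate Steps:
$W = -148$
$\left(142 + W\right)^{2} = \left(142 - 148\right)^{2} = \left(-6\right)^{2} = 36$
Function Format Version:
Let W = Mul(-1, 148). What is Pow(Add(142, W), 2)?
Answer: 36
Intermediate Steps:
W = -148
Pow(Add(142, W), 2) = Pow(Add(142, -148), 2) = Pow(-6, 2) = 36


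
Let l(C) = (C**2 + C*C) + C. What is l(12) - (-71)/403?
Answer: 120971/403 ≈ 300.18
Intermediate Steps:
l(C) = C + 2*C**2 (l(C) = (C**2 + C**2) + C = 2*C**2 + C = C + 2*C**2)
l(12) - (-71)/403 = 12*(1 + 2*12) - (-71)/403 = 12*(1 + 24) - (-71)/403 = 12*25 - 1*(-71/403) = 300 + 71/403 = 120971/403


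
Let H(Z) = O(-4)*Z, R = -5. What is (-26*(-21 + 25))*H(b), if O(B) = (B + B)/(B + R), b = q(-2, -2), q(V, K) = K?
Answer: 1664/9 ≈ 184.89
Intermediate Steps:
b = -2
O(B) = 2*B/(-5 + B) (O(B) = (B + B)/(B - 5) = (2*B)/(-5 + B) = 2*B/(-5 + B))
H(Z) = 8*Z/9 (H(Z) = (2*(-4)/(-5 - 4))*Z = (2*(-4)/(-9))*Z = (2*(-4)*(-1/9))*Z = 8*Z/9)
(-26*(-21 + 25))*H(b) = (-26*(-21 + 25))*((8/9)*(-2)) = -26*4*(-16/9) = -104*(-16/9) = 1664/9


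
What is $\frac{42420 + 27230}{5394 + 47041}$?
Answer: $\frac{13930}{10487} \approx 1.3283$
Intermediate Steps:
$\frac{42420 + 27230}{5394 + 47041} = \frac{69650}{52435} = 69650 \cdot \frac{1}{52435} = \frac{13930}{10487}$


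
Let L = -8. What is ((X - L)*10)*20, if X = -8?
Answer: 0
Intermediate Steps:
((X - L)*10)*20 = ((-8 - 1*(-8))*10)*20 = ((-8 + 8)*10)*20 = (0*10)*20 = 0*20 = 0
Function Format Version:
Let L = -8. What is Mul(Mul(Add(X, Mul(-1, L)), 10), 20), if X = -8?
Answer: 0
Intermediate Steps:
Mul(Mul(Add(X, Mul(-1, L)), 10), 20) = Mul(Mul(Add(-8, Mul(-1, -8)), 10), 20) = Mul(Mul(Add(-8, 8), 10), 20) = Mul(Mul(0, 10), 20) = Mul(0, 20) = 0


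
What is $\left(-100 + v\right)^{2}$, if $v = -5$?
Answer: $11025$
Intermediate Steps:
$\left(-100 + v\right)^{2} = \left(-100 - 5\right)^{2} = \left(-105\right)^{2} = 11025$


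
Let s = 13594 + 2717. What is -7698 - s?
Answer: -24009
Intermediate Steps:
s = 16311
-7698 - s = -7698 - 1*16311 = -7698 - 16311 = -24009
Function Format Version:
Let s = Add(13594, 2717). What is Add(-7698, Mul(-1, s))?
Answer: -24009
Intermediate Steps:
s = 16311
Add(-7698, Mul(-1, s)) = Add(-7698, Mul(-1, 16311)) = Add(-7698, -16311) = -24009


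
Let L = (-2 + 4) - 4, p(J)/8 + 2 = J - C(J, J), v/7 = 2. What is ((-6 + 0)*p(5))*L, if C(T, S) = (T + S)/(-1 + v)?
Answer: 2784/13 ≈ 214.15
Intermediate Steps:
v = 14 (v = 7*2 = 14)
C(T, S) = S/13 + T/13 (C(T, S) = (T + S)/(-1 + 14) = (S + T)/13 = (S + T)*(1/13) = S/13 + T/13)
p(J) = -16 + 88*J/13 (p(J) = -16 + 8*(J - (J/13 + J/13)) = -16 + 8*(J - 2*J/13) = -16 + 8*(11*J/13) = -16 + 88*J/13)
L = -2 (L = 2 - 4 = -2)
((-6 + 0)*p(5))*L = ((-6 + 0)*(-16 + (88/13)*5))*(-2) = -6*(-16 + 440/13)*(-2) = -6*232/13*(-2) = -1392/13*(-2) = 2784/13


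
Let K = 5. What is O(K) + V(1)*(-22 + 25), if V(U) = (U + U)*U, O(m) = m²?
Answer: 31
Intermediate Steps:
V(U) = 2*U² (V(U) = (2*U)*U = 2*U²)
O(K) + V(1)*(-22 + 25) = 5² + (2*1²)*(-22 + 25) = 25 + (2*1)*3 = 25 + 2*3 = 25 + 6 = 31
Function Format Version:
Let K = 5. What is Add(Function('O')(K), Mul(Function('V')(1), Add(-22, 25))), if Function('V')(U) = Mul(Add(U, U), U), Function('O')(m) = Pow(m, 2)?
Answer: 31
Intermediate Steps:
Function('V')(U) = Mul(2, Pow(U, 2)) (Function('V')(U) = Mul(Mul(2, U), U) = Mul(2, Pow(U, 2)))
Add(Function('O')(K), Mul(Function('V')(1), Add(-22, 25))) = Add(Pow(5, 2), Mul(Mul(2, Pow(1, 2)), Add(-22, 25))) = Add(25, Mul(Mul(2, 1), 3)) = Add(25, Mul(2, 3)) = Add(25, 6) = 31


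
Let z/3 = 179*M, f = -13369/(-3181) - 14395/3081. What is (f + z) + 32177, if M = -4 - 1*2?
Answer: 283773538649/9800661 ≈ 28955.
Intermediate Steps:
M = -6 (M = -4 - 2 = -6)
f = -4600606/9800661 (f = -13369*(-1/3181) - 14395*1/3081 = 13369/3181 - 14395/3081 = -4600606/9800661 ≈ -0.46942)
z = -3222 (z = 3*(179*(-6)) = 3*(-1074) = -3222)
(f + z) + 32177 = (-4600606/9800661 - 3222) + 32177 = -31582330348/9800661 + 32177 = 283773538649/9800661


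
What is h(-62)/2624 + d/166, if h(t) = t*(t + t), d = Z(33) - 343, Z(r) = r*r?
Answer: 202107/27224 ≈ 7.4239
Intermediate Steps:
Z(r) = r²
d = 746 (d = 33² - 343 = 1089 - 343 = 746)
h(t) = 2*t² (h(t) = t*(2*t) = 2*t²)
h(-62)/2624 + d/166 = (2*(-62)²)/2624 + 746/166 = (2*3844)*(1/2624) + 746*(1/166) = 7688*(1/2624) + 373/83 = 961/328 + 373/83 = 202107/27224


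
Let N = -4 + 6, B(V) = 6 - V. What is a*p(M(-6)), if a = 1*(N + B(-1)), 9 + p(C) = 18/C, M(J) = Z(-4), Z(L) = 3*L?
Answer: -189/2 ≈ -94.500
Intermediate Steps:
M(J) = -12 (M(J) = 3*(-4) = -12)
N = 2
p(C) = -9 + 18/C
a = 9 (a = 1*(2 + (6 - 1*(-1))) = 1*(2 + (6 + 1)) = 1*(2 + 7) = 1*9 = 9)
a*p(M(-6)) = 9*(-9 + 18/(-12)) = 9*(-9 + 18*(-1/12)) = 9*(-9 - 3/2) = 9*(-21/2) = -189/2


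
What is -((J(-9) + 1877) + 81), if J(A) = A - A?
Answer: -1958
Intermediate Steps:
J(A) = 0
-((J(-9) + 1877) + 81) = -((0 + 1877) + 81) = -(1877 + 81) = -1*1958 = -1958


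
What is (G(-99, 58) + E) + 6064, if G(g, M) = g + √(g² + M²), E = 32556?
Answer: 38521 + √13165 ≈ 38636.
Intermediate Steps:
G(g, M) = g + √(M² + g²)
(G(-99, 58) + E) + 6064 = ((-99 + √(58² + (-99)²)) + 32556) + 6064 = ((-99 + √(3364 + 9801)) + 32556) + 6064 = ((-99 + √13165) + 32556) + 6064 = (32457 + √13165) + 6064 = 38521 + √13165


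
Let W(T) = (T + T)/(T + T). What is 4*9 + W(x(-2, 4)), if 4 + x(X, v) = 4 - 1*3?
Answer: 37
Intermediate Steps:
x(X, v) = -3 (x(X, v) = -4 + (4 - 1*3) = -4 + (4 - 3) = -4 + 1 = -3)
W(T) = 1 (W(T) = (2*T)/((2*T)) = (2*T)*(1/(2*T)) = 1)
4*9 + W(x(-2, 4)) = 4*9 + 1 = 36 + 1 = 37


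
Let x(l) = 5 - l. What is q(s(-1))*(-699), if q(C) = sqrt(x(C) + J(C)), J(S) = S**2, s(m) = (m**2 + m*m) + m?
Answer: -699*sqrt(5) ≈ -1563.0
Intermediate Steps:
s(m) = m + 2*m**2 (s(m) = (m**2 + m**2) + m = 2*m**2 + m = m + 2*m**2)
q(C) = sqrt(5 + C**2 - C) (q(C) = sqrt((5 - C) + C**2) = sqrt(5 + C**2 - C))
q(s(-1))*(-699) = sqrt(5 + (-(1 + 2*(-1)))**2 - (-1)*(1 + 2*(-1)))*(-699) = sqrt(5 + (-(1 - 2))**2 - (-1)*(1 - 2))*(-699) = sqrt(5 + (-1*(-1))**2 - (-1)*(-1))*(-699) = sqrt(5 + 1**2 - 1*1)*(-699) = sqrt(5 + 1 - 1)*(-699) = sqrt(5)*(-699) = -699*sqrt(5)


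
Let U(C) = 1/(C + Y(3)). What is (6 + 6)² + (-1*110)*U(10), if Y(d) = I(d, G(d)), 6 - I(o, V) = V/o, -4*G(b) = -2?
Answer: 2604/19 ≈ 137.05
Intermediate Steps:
G(b) = ½ (G(b) = -¼*(-2) = ½)
I(o, V) = 6 - V/o
Y(d) = 6 - 1/(2*d) (Y(d) = 6 - 1*½/d = 6 - 1/(2*d))
U(C) = 1/(35/6 + C) (U(C) = 1/(C + (6 - ½/3)) = 1/(C + (6 - ½*⅓)) = 1/(C + (6 - ⅙)) = 1/(C + 35/6) = 1/(35/6 + C))
(6 + 6)² + (-1*110)*U(10) = (6 + 6)² + (-1*110)*(6/(35 + 6*10)) = 12² - 660/(35 + 60) = 144 - 660/95 = 144 - 110*6/95 = 144 - 132/19 = 2604/19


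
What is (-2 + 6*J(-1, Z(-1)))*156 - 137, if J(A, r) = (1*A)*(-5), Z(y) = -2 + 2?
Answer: 4231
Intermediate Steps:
Z(y) = 0
J(A, r) = -5*A (J(A, r) = A*(-5) = -5*A)
(-2 + 6*J(-1, Z(-1)))*156 - 137 = (-2 + 6*(-5*(-1)))*156 - 137 = (-2 + 6*5)*156 - 137 = (-2 + 30)*156 - 137 = 28*156 - 137 = 4368 - 137 = 4231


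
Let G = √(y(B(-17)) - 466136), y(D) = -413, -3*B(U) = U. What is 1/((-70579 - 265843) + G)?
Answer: -336422/113180228633 - I*√466549/113180228633 ≈ -2.9724e-6 - 6.035e-9*I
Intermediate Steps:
B(U) = -U/3
G = I*√466549 (G = √(-413 - 466136) = √(-466549) = I*√466549 ≈ 683.04*I)
1/((-70579 - 265843) + G) = 1/((-70579 - 265843) + I*√466549) = 1/(-336422 + I*√466549)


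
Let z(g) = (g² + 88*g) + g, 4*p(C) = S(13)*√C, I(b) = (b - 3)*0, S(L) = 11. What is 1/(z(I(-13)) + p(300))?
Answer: 2*√3/165 ≈ 0.020995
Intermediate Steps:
I(b) = 0 (I(b) = (-3 + b)*0 = 0)
p(C) = 11*√C/4 (p(C) = (11*√C)/4 = 11*√C/4)
z(g) = g² + 89*g
1/(z(I(-13)) + p(300)) = 1/(0*(89 + 0) + 11*√300/4) = 1/(0*89 + 11*(10*√3)/4) = 1/(0 + 55*√3/2) = 1/(55*√3/2) = 2*√3/165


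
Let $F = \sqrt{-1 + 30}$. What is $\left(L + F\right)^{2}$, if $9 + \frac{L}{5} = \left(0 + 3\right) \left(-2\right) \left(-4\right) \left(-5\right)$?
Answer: $\left(645 - \sqrt{29}\right)^{2} \approx 4.0911 \cdot 10^{5}$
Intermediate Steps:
$F = \sqrt{29} \approx 5.3852$
$L = -645$ ($L = -45 + 5 \left(0 + 3\right) \left(-2\right) \left(-4\right) \left(-5\right) = -45 + 5 \cdot 3 \left(-2\right) \left(-4\right) \left(-5\right) = -45 + 5 \left(-6\right) \left(-4\right) \left(-5\right) = -45 + 5 \cdot 24 \left(-5\right) = -45 + 5 \left(-120\right) = -45 - 600 = -645$)
$\left(L + F\right)^{2} = \left(-645 + \sqrt{29}\right)^{2}$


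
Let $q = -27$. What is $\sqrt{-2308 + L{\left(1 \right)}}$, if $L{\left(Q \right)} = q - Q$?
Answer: $4 i \sqrt{146} \approx 48.332 i$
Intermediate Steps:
$L{\left(Q \right)} = -27 - Q$
$\sqrt{-2308 + L{\left(1 \right)}} = \sqrt{-2308 - 28} = \sqrt{-2336} = 4 i \sqrt{146}$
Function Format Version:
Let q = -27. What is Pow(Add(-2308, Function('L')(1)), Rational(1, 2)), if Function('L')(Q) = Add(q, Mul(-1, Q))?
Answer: Mul(4, I, Pow(146, Rational(1, 2))) ≈ Mul(48.332, I)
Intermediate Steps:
Function('L')(Q) = Add(-27, Mul(-1, Q))
Pow(Add(-2308, Function('L')(1)), Rational(1, 2)) = Pow(Add(-2308, Add(-27, Mul(-1, 1))), Rational(1, 2)) = Pow(Add(-2308, Add(-27, -1)), Rational(1, 2)) = Pow(Add(-2308, -28), Rational(1, 2)) = Pow(-2336, Rational(1, 2)) = Mul(4, I, Pow(146, Rational(1, 2)))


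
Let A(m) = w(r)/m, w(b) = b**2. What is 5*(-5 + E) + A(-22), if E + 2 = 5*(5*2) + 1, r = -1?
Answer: 4839/22 ≈ 219.95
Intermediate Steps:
E = 49 (E = -2 + (5*(5*2) + 1) = -2 + (5*10 + 1) = -2 + (50 + 1) = -2 + 51 = 49)
A(m) = 1/m (A(m) = (-1)**2/m = 1/m)
5*(-5 + E) + A(-22) = 5*(-5 + 49) + 1/(-22) = 5*44 - 1/22 = 220 - 1/22 = 4839/22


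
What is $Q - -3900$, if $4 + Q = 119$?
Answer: $4015$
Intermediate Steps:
$Q = 115$ ($Q = -4 + 119 = 115$)
$Q - -3900 = 115 - -3900 = 115 + 3900 = 4015$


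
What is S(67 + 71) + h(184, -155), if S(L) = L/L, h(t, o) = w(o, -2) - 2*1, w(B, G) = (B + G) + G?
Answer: -160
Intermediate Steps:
w(B, G) = B + 2*G
h(t, o) = -6 + o (h(t, o) = (o + 2*(-2)) - 2*1 = (o - 4) - 2 = (-4 + o) - 2 = -6 + o)
S(L) = 1
S(67 + 71) + h(184, -155) = 1 + (-6 - 155) = 1 - 161 = -160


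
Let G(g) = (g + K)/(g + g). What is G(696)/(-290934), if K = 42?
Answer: -41/22498896 ≈ -1.8223e-6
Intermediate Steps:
G(g) = (42 + g)/(2*g) (G(g) = (g + 42)/(g + g) = (42 + g)/((2*g)) = (42 + g)*(1/(2*g)) = (42 + g)/(2*g))
G(696)/(-290934) = ((½)*(42 + 696)/696)/(-290934) = ((½)*(1/696)*738)*(-1/290934) = (123/232)*(-1/290934) = -41/22498896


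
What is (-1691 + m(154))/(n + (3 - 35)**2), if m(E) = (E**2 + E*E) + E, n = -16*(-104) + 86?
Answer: 45895/2774 ≈ 16.545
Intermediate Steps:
n = 1750 (n = 1664 + 86 = 1750)
m(E) = E + 2*E**2 (m(E) = (E**2 + E**2) + E = 2*E**2 + E = E + 2*E**2)
(-1691 + m(154))/(n + (3 - 35)**2) = (-1691 + 154*(1 + 2*154))/(1750 + (3 - 35)**2) = (-1691 + 154*(1 + 308))/(1750 + (-32)**2) = (-1691 + 154*309)/(1750 + 1024) = (-1691 + 47586)/2774 = 45895*(1/2774) = 45895/2774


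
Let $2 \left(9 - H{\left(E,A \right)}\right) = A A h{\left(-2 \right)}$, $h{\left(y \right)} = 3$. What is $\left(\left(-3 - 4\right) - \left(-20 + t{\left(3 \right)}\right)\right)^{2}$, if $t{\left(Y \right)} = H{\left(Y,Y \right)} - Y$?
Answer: $\frac{1681}{4} \approx 420.25$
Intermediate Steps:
$H{\left(E,A \right)} = 9 - \frac{3 A^{2}}{2}$ ($H{\left(E,A \right)} = 9 - \frac{A A 3}{2} = 9 - \frac{A^{2} \cdot 3}{2} = 9 - \frac{3 A^{2}}{2}$)
$t{\left(Y \right)} = 9 - Y - \frac{3 Y^{2}}{2}$ ($t{\left(Y \right)} = \left(9 - \frac{3 Y^{2}}{2}\right) - Y = 9 - Y - \frac{3 Y^{2}}{2}$)
$\left(\left(-3 - 4\right) - \left(-20 + t{\left(3 \right)}\right)\right)^{2} = \left(\left(-3 - 4\right) - \left(-11 - 3 - \frac{27}{2}\right)\right)^{2} = \left(-7 + \left(20 - \left(9 - 3 - \frac{27}{2}\right)\right)\right)^{2} = \left(-7 + \left(20 - - \frac{15}{2}\right)\right)^{2} = \left(-7 + \left(20 + \frac{15}{2}\right)\right)^{2} = \left(-7 + \frac{55}{2}\right)^{2} = \left(\frac{41}{2}\right)^{2} = \frac{1681}{4}$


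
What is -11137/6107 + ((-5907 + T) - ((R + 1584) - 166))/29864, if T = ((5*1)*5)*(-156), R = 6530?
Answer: -441025153/182379448 ≈ -2.4182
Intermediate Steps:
T = -3900 (T = (5*5)*(-156) = 25*(-156) = -3900)
-11137/6107 + ((-5907 + T) - ((R + 1584) - 166))/29864 = -11137/6107 + ((-5907 - 3900) - ((6530 + 1584) - 166))/29864 = -11137*1/6107 + (-9807 - (8114 - 166))*(1/29864) = -11137/6107 + (-9807 - 1*7948)*(1/29864) = -11137/6107 + (-9807 - 7948)*(1/29864) = -11137/6107 - 17755*1/29864 = -11137/6107 - 17755/29864 = -441025153/182379448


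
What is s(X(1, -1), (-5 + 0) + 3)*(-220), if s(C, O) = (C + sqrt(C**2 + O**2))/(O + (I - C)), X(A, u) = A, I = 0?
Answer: 220/3 + 220*sqrt(5)/3 ≈ 237.31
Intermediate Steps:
s(C, O) = (C + sqrt(C**2 + O**2))/(O - C) (s(C, O) = (C + sqrt(C**2 + O**2))/(O + (0 - C)) = (C + sqrt(C**2 + O**2))/(O - C))
s(X(1, -1), (-5 + 0) + 3)*(-220) = ((1 + sqrt(1**2 + ((-5 + 0) + 3)**2))/(((-5 + 0) + 3) - 1*1))*(-220) = ((1 + sqrt(1 + (-5 + 3)**2))/((-5 + 3) - 1))*(-220) = ((1 + sqrt(1 + (-2)**2))/(-2 - 1))*(-220) = ((1 + sqrt(1 + 4))/(-3))*(-220) = -(1 + sqrt(5))/3*(-220) = (-1/3 - sqrt(5)/3)*(-220) = 220/3 + 220*sqrt(5)/3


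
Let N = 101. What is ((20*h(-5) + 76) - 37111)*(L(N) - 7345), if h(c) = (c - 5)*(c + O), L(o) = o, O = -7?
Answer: 250895940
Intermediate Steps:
h(c) = (-7 + c)*(-5 + c) (h(c) = (c - 5)*(c - 7) = (-5 + c)*(-7 + c) = (-7 + c)*(-5 + c))
((20*h(-5) + 76) - 37111)*(L(N) - 7345) = ((20*(35 + (-5)² - 12*(-5)) + 76) - 37111)*(101 - 7345) = ((20*(35 + 25 + 60) + 76) - 37111)*(-7244) = ((20*120 + 76) - 37111)*(-7244) = ((2400 + 76) - 37111)*(-7244) = (2476 - 37111)*(-7244) = -34635*(-7244) = 250895940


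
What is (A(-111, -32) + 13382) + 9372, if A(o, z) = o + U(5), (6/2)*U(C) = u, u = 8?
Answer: 67937/3 ≈ 22646.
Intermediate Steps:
U(C) = 8/3 (U(C) = (⅓)*8 = 8/3)
A(o, z) = 8/3 + o (A(o, z) = o + 8/3 = 8/3 + o)
(A(-111, -32) + 13382) + 9372 = ((8/3 - 111) + 13382) + 9372 = (-325/3 + 13382) + 9372 = 39821/3 + 9372 = 67937/3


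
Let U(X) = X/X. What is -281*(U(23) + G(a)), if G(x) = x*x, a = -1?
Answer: -562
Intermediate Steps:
U(X) = 1
G(x) = x²
-281*(U(23) + G(a)) = -281*(1 + (-1)²) = -281*(1 + 1) = -281*2 = -562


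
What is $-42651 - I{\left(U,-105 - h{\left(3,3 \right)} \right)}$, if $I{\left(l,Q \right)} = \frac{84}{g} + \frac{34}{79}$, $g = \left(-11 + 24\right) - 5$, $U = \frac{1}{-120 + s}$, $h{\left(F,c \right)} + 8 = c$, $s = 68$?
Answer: $- \frac{6740585}{158} \approx -42662.0$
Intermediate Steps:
$h{\left(F,c \right)} = -8 + c$
$U = - \frac{1}{52}$ ($U = \frac{1}{-120 + 68} = \frac{1}{-52} = - \frac{1}{52} \approx -0.019231$)
$g = 8$ ($g = 13 - 5 = 8$)
$I{\left(l,Q \right)} = \frac{1727}{158}$ ($I{\left(l,Q \right)} = \frac{84}{8} + \frac{34}{79} = 84 \cdot \frac{1}{8} + 34 \cdot \frac{1}{79} = \frac{21}{2} + \frac{34}{79} = \frac{1727}{158}$)
$-42651 - I{\left(U,-105 - h{\left(3,3 \right)} \right)} = -42651 - \frac{1727}{158} = - \frac{6740585}{158}$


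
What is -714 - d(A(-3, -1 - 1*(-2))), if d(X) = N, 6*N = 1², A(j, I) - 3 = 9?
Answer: -4285/6 ≈ -714.17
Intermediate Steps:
A(j, I) = 12 (A(j, I) = 3 + 9 = 12)
N = ⅙ (N = (⅙)*1² = (⅙)*1 = ⅙ ≈ 0.16667)
d(X) = ⅙
-714 - d(A(-3, -1 - 1*(-2))) = -714 - 1*⅙ = -714 - ⅙ = -4285/6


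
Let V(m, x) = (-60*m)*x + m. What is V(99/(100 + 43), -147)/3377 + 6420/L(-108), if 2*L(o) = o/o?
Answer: 563768229/43901 ≈ 12842.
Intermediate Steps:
L(o) = ½ (L(o) = (o/o)/2 = (½)*1 = ½)
V(m, x) = m - 60*m*x (V(m, x) = -60*m*x + m = m - 60*m*x)
V(99/(100 + 43), -147)/3377 + 6420/L(-108) = ((99/(100 + 43))*(1 - 60*(-147)))/3377 + 6420/(½) = ((99/143)*(1 + 8820))*(1/3377) + 6420*2 = ((99*(1/143))*8821)*(1/3377) + 12840 = ((9/13)*8821)*(1/3377) + 12840 = (79389/13)*(1/3377) + 12840 = 79389/43901 + 12840 = 563768229/43901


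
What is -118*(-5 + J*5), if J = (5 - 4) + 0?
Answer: 0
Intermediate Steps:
J = 1 (J = 1 + 0 = 1)
-118*(-5 + J*5) = -118*(-5 + 1*5) = -118*(-5 + 5) = -118*0 = 0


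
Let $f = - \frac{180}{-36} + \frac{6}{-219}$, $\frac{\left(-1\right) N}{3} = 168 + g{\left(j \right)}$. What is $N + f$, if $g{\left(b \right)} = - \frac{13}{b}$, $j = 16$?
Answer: $- \frac{580017}{1168} \approx -496.59$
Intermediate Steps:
$N = - \frac{8025}{16}$ ($N = - 3 \left(168 - \frac{13}{16}\right) = \left(-3\right) \frac{2675}{16} = - \frac{8025}{16} \approx -501.56$)
$f = \frac{363}{73}$ ($f = \left(-180\right) \left(- \frac{1}{36}\right) + 6 \left(- \frac{1}{219}\right) = 5 - \frac{2}{73} = \frac{363}{73} \approx 4.9726$)
$N + f = - \frac{8025}{16} + \frac{363}{73} = - \frac{580017}{1168}$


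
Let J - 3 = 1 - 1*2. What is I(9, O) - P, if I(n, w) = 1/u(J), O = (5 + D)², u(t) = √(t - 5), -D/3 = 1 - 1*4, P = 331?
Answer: -331 - I*√3/3 ≈ -331.0 - 0.57735*I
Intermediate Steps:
J = 2 (J = 3 + (1 - 1*2) = 3 + (1 - 2) = 3 - 1 = 2)
D = 9 (D = -3*(1 - 1*4) = -3*(1 - 4) = -3*(-3) = 9)
u(t) = √(-5 + t)
O = 196 (O = (5 + 9)² = 14² = 196)
I(n, w) = -I*√3/3 (I(n, w) = 1/(√(-5 + 2)) = 1/(√(-3)) = 1/(I*√3) = -I*√3/3)
I(9, O) - P = -I*√3/3 - 1*331 = -I*√3/3 - 331 = -331 - I*√3/3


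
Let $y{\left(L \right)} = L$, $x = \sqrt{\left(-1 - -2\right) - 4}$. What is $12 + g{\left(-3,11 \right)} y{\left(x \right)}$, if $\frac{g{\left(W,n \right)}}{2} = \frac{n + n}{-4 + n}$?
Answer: $12 + \frac{44 i \sqrt{3}}{7} \approx 12.0 + 10.887 i$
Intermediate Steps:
$x = i \sqrt{3}$ ($x = \sqrt{\left(-1 + 2\right) - 4} = \sqrt{1 - 4} = \sqrt{-3} = i \sqrt{3} \approx 1.732 i$)
$g{\left(W,n \right)} = \frac{4 n}{-4 + n}$ ($g{\left(W,n \right)} = 2 \frac{n + n}{-4 + n} = 2 \frac{2 n}{-4 + n} = \frac{4 n}{-4 + n}$)
$12 + g{\left(-3,11 \right)} y{\left(x \right)} = 12 + 4 \cdot 11 \frac{1}{-4 + 11} i \sqrt{3} = 12 + 4 \cdot 11 \cdot \frac{1}{7} i \sqrt{3} = 12 + \frac{44 i \sqrt{3}}{7}$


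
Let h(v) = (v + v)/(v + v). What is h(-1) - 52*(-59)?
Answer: 3069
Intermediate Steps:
h(v) = 1 (h(v) = (2*v)/((2*v)) = (2*v)*(1/(2*v)) = 1)
h(-1) - 52*(-59) = 1 - 52*(-59) = 1 + 3068 = 3069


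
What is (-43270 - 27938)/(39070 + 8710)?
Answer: -17802/11945 ≈ -1.4903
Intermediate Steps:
(-43270 - 27938)/(39070 + 8710) = -71208/47780 = -71208*1/47780 = -17802/11945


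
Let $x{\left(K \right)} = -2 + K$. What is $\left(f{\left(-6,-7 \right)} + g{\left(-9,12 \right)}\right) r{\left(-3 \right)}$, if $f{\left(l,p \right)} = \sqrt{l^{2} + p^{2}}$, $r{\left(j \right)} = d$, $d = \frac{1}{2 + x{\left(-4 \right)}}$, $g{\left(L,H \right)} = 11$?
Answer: $- \frac{11}{4} - \frac{\sqrt{85}}{4} \approx -5.0549$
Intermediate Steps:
$d = - \frac{1}{4}$ ($d = \frac{1}{2 - 6} = \frac{1}{-4} = - \frac{1}{4} \approx -0.25$)
$r{\left(j \right)} = - \frac{1}{4}$
$\left(f{\left(-6,-7 \right)} + g{\left(-9,12 \right)}\right) r{\left(-3 \right)} = \left(\sqrt{\left(-6\right)^{2} + \left(-7\right)^{2}} + 11\right) \left(- \frac{1}{4}\right) = \left(\sqrt{36 + 49} + 11\right) \left(- \frac{1}{4}\right) = \left(\sqrt{85} + 11\right) \left(- \frac{1}{4}\right) = \left(11 + \sqrt{85}\right) \left(- \frac{1}{4}\right) = - \frac{11}{4} - \frac{\sqrt{85}}{4}$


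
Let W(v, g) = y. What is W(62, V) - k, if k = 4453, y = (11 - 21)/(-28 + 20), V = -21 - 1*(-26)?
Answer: -17807/4 ≈ -4451.8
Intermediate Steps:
V = 5 (V = -21 + 26 = 5)
y = 5/4 (y = -10/(-8) = -10*(-⅛) = 5/4 ≈ 1.2500)
W(v, g) = 5/4
W(62, V) - k = 5/4 - 1*4453 = 5/4 - 4453 = -17807/4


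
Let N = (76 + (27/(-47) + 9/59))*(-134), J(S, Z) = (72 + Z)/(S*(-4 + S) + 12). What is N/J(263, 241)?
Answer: -1913297501308/867949 ≈ -2.2044e+6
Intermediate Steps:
J(S, Z) = (72 + Z)/(12 + S*(-4 + S))
N = -28083452/2773 (N = (76 + (27*(-1/47) + 9*(1/59)))*(-134) = (76 + (-27/47 + 9/59))*(-134) = (76 - 1170/2773)*(-134) = (209578/2773)*(-134) = -28083452/2773 ≈ -10127.)
N/J(263, 241) = -28083452*(12 + 263² - 4*263)/(72 + 241)/2773 = -28083452/(2773*(313/(12 + 69169 - 1052))) = -28083452/(2773*(313/68129)) = -28083452/(2773*((1/68129)*313)) = -28083452/(2773*313/68129) = -28083452/2773*68129/313 = -1913297501308/867949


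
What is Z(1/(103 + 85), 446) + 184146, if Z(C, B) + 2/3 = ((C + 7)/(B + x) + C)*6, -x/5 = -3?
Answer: 11969638813/65001 ≈ 1.8415e+5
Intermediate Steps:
x = 15 (x = -5*(-3) = 15)
Z(C, B) = -⅔ + 6*C + 6*(7 + C)/(15 + B) (Z(C, B) = -⅔ + ((C + 7)/(B + 15) + C)*6 = -⅔ + ((7 + C)/(15 + B) + C)*6 = -⅔ + (C + (7 + C)/(15 + B))*6 = -⅔ + (6*C + 6*(7 + C)/(15 + B)) = -⅔ + 6*C + 6*(7 + C)/(15 + B))
Z(1/(103 + 85), 446) + 184146 = 2*(48 - 1*446 + 144/(103 + 85) + 9*446/(103 + 85))/(3*(15 + 446)) + 184146 = (⅔)*(48 - 446 + 144/188 + 9*446/188)/461 + 184146 = (⅔)*(1/461)*(48 - 446 + 144*(1/188) + 9*446*(1/188)) + 184146 = (⅔)*(1/461)*(48 - 446 + 36/47 + 2007/94) + 184146 = (⅔)*(1/461)*(-35333/94) + 184146 = -35333/65001 + 184146 = 11969638813/65001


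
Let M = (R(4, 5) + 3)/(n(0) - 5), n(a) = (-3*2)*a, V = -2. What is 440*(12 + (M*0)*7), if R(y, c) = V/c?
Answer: 5280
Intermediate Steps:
R(y, c) = -2/c
n(a) = -6*a
M = -13/25 (M = (-2/5 + 3)/(-6*0 - 5) = (-2*⅕ + 3)/(0 - 5) = (-⅖ + 3)/(-5) = (13/5)*(-⅕) = -13/25 ≈ -0.52000)
440*(12 + (M*0)*7) = 440*(12 - 13/25*0*7) = 440*(12 + 0*7) = 440*(12 + 0) = 440*12 = 5280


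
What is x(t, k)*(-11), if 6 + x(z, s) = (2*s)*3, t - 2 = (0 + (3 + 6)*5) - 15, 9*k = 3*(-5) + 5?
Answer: 418/3 ≈ 139.33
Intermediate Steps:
k = -10/9 (k = (3*(-5) + 5)/9 = (-15 + 5)/9 = (1/9)*(-10) = -10/9 ≈ -1.1111)
t = 32 (t = 2 + ((0 + (3 + 6)*5) - 15) = 2 + ((0 + 9*5) - 15) = 2 + ((0 + 45) - 15) = 2 + (45 - 15) = 2 + 30 = 32)
x(z, s) = -6 + 6*s (x(z, s) = -6 + (2*s)*3 = -6 + 6*s)
x(t, k)*(-11) = (-6 + 6*(-10/9))*(-11) = (-6 - 20/3)*(-11) = -38/3*(-11) = 418/3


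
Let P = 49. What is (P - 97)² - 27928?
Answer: -25624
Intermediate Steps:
(P - 97)² - 27928 = (49 - 97)² - 27928 = (-48)² - 27928 = 2304 - 27928 = -25624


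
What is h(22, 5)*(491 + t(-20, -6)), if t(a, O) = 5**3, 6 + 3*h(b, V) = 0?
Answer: -1232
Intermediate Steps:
h(b, V) = -2 (h(b, V) = -2 + (1/3)*0 = -2 + 0 = -2)
t(a, O) = 125
h(22, 5)*(491 + t(-20, -6)) = -2*(491 + 125) = -2*616 = -1232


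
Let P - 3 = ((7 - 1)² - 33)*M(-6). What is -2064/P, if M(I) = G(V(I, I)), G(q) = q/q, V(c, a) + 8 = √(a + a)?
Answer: -344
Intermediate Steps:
V(c, a) = -8 + √2*√a (V(c, a) = -8 + √(a + a) = -8 + √(2*a) = -8 + √2*√a)
G(q) = 1
M(I) = 1
P = 6 (P = 3 + ((7 - 1)² - 33)*1 = 3 + (6² - 33)*1 = 3 + (36 - 33)*1 = 3 + 3*1 = 3 + 3 = 6)
-2064/P = -2064/6 = -2064*⅙ = -344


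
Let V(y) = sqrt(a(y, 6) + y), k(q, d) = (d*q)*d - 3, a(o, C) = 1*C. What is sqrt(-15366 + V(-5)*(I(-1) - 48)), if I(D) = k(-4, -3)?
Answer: 3*I*sqrt(1717) ≈ 124.31*I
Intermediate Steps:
a(o, C) = C
k(q, d) = -3 + q*d**2 (k(q, d) = q*d**2 - 3 = -3 + q*d**2)
I(D) = -39 (I(D) = -3 - 4*(-3)**2 = -3 - 4*9 = -3 - 36 = -39)
V(y) = sqrt(6 + y)
sqrt(-15366 + V(-5)*(I(-1) - 48)) = sqrt(-15366 + sqrt(6 - 5)*(-39 - 48)) = sqrt(-15366 + sqrt(1)*(-87)) = sqrt(-15366 + 1*(-87)) = sqrt(-15366 - 87) = sqrt(-15453) = 3*I*sqrt(1717)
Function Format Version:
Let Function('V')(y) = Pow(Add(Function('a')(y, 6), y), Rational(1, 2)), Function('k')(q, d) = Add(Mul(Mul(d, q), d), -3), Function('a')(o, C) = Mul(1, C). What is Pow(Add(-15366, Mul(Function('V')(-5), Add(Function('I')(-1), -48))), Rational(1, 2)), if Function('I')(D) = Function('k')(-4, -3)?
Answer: Mul(3, I, Pow(1717, Rational(1, 2))) ≈ Mul(124.31, I)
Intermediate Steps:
Function('a')(o, C) = C
Function('k')(q, d) = Add(-3, Mul(q, Pow(d, 2))) (Function('k')(q, d) = Add(Mul(q, Pow(d, 2)), -3) = Add(-3, Mul(q, Pow(d, 2))))
Function('I')(D) = -39 (Function('I')(D) = Add(-3, Mul(-4, Pow(-3, 2))) = Add(-3, Mul(-4, 9)) = Add(-3, -36) = -39)
Function('V')(y) = Pow(Add(6, y), Rational(1, 2))
Pow(Add(-15366, Mul(Function('V')(-5), Add(Function('I')(-1), -48))), Rational(1, 2)) = Pow(Add(-15366, Mul(Pow(Add(6, -5), Rational(1, 2)), Add(-39, -48))), Rational(1, 2)) = Pow(Add(-15366, Mul(Pow(1, Rational(1, 2)), -87)), Rational(1, 2)) = Pow(Add(-15366, Mul(1, -87)), Rational(1, 2)) = Pow(Add(-15366, -87), Rational(1, 2)) = Pow(-15453, Rational(1, 2)) = Mul(3, I, Pow(1717, Rational(1, 2)))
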